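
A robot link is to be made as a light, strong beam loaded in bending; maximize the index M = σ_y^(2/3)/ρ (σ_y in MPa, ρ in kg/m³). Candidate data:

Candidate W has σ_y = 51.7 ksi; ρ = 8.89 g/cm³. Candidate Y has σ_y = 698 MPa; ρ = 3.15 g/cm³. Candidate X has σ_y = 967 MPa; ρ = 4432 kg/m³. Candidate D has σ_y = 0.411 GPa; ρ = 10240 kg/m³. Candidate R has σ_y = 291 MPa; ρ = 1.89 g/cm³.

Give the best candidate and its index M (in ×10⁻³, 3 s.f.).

candidate Y, M = 25.0×10⁻³

In SI units:
  candidate W: σ_y = 356.5 MPa, ρ = 8890 kg/m³
  candidate Y: σ_y = 698.0 MPa, ρ = 3150 kg/m³
  candidate X: σ_y = 967.0 MPa, ρ = 4432 kg/m³
  candidate D: σ_y = 411.0 MPa, ρ = 10240 kg/m³
  candidate R: σ_y = 291.0 MPa, ρ = 1890 kg/m³
  candidate Y: M = 25.0×10⁻³
  candidate R: M = 23.2×10⁻³
  candidate X: M = 22.1×10⁻³
  candidate W: M = 5.66×10⁻³
  candidate D: M = 5.40×10⁻³
Highest index: candidate Y.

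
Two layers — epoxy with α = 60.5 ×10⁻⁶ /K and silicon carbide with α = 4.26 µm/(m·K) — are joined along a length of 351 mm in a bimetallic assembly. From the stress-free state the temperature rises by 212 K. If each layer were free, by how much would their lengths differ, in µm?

4180 µm

Δα = |60.5 − 4.26|×10⁻⁶/K = 56.2×10⁻⁶/K.
ΔL_mismatch = Δα·L·ΔT = 56.2×10⁻⁶ × 351.0 mm × 212.0 K = 4180 µm.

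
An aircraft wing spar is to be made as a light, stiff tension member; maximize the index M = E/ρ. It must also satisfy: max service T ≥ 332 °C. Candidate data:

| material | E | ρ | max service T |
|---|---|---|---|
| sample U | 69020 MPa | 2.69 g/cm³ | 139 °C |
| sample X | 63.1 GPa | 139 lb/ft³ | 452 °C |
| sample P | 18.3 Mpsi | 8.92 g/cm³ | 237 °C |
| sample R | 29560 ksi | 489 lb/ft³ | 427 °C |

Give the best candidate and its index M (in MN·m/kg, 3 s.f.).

Screen on constraints: max service T ≥ 332 °C. Survivors: sample X, sample R.
Putting every candidate on a common basis:
  sample X: E = 63.10 GPa, ρ = 2227 kg/m³
  sample R: E = 203.8 GPa, ρ = 7833 kg/m³
  sample X: M = 28.3 MN·m/kg
  sample R: M = 26.0 MN·m/kg
Sample X ranks first.

sample X, M = 28.3 MN·m/kg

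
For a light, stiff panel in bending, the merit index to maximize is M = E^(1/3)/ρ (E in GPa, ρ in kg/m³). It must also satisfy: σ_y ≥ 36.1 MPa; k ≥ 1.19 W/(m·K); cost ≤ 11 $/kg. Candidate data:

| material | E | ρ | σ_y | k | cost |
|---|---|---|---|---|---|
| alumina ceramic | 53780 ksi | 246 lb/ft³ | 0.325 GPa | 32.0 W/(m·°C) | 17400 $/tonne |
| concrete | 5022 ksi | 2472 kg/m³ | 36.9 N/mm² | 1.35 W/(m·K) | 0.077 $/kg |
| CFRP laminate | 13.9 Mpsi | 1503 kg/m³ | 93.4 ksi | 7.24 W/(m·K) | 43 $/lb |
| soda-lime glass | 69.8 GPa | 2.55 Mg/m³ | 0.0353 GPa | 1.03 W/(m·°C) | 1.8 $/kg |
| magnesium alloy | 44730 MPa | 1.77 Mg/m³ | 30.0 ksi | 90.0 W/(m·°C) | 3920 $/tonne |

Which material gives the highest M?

Screen on constraints: σ_y ≥ 36.1 MPa; k ≥ 1.19 W/(m·K); cost ≤ 11 $/kg. Survivors: concrete, magnesium alloy.
In SI units:
  concrete: E = 34.63 GPa, ρ = 2472 kg/m³
  magnesium alloy: E = 44.73 GPa, ρ = 1770 kg/m³
  magnesium alloy: M = 2.01×10⁻³
  concrete: M = 1.32×10⁻³
The maximum is for magnesium alloy.

magnesium alloy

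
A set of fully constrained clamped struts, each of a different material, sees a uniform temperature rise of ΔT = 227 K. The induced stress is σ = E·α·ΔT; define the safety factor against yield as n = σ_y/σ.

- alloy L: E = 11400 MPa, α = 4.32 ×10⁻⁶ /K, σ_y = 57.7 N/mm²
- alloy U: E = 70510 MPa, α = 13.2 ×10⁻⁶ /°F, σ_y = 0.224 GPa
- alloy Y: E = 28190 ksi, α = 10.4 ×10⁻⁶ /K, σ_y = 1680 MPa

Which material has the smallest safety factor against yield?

alloy U

In consistent units (E in GPa, α in ×10⁻⁶/K, σ_y in MPa):
  alloy L: E = 11.40, α = 4.32, σ_y = 57.70 → σ = 11.2 MPa, n = 5.16
  alloy U: E = 70.51, α = 23.8, σ_y = 224.0 → σ = 380 MPa, n = 0.589
  alloy Y: E = 194.4, α = 10.4, σ_y = 1680 → σ = 459 MPa, n = 3.66
The minimum is alloy U at n = 0.589.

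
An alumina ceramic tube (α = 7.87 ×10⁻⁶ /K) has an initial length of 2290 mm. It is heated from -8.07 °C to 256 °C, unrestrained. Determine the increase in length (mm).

ΔT = 256 − (-8.07) = 264.1 K.
ΔL = α·L₀·ΔT = 7.87×10⁻⁶ × 2290 mm × 264.1 K = 4.76 mm.

4.76 mm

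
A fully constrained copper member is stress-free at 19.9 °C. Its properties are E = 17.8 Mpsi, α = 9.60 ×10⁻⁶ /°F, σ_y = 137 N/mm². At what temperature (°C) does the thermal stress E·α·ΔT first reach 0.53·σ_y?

54.1 °C

E = 17.8 Mpsi = 122.7 GPa.
α = 9.60×10⁻⁶/°F × 9/5 = 17.3×10⁻⁶/K.
σ_y = 137 N/mm² = 137.0 MPa.
E·α·ΔT = 72.61 MPa ⇒ ΔT = 72.61 / (122.7×10³ × 17.3×10⁻⁶) = 34.24 K.
T = 19.9 + 34.24 = 54.14 °C.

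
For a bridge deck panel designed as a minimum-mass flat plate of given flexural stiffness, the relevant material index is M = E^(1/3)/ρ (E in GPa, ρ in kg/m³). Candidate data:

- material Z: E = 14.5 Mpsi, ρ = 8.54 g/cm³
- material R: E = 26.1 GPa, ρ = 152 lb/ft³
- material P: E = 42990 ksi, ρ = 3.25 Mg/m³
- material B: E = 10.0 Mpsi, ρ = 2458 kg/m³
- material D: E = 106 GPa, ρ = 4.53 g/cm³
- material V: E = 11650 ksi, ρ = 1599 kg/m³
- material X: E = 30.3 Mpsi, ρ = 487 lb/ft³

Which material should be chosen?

material V

Convert each candidate to consistent units, then evaluate M:
  material Z: E = 99.97 GPa, ρ = 8540 kg/m³
  material R: E = 26.10 GPa, ρ = 2435 kg/m³
  material P: E = 296.4 GPa, ρ = 3250 kg/m³
  material B: E = 68.95 GPa, ρ = 2458 kg/m³
  material D: E = 106.0 GPa, ρ = 4530 kg/m³
  material V: E = 80.32 GPa, ρ = 1599 kg/m³
  material X: E = 208.9 GPa, ρ = 7801 kg/m³
  material V: M = 2.70×10⁻³
  material P: M = 2.05×10⁻³
  material B: M = 1.67×10⁻³
  material R: M = 1.22×10⁻³
  material D: M = 1.04×10⁻³
  material X: M = 0.761×10⁻³
  material Z: M = 0.543×10⁻³
Material V has the largest M.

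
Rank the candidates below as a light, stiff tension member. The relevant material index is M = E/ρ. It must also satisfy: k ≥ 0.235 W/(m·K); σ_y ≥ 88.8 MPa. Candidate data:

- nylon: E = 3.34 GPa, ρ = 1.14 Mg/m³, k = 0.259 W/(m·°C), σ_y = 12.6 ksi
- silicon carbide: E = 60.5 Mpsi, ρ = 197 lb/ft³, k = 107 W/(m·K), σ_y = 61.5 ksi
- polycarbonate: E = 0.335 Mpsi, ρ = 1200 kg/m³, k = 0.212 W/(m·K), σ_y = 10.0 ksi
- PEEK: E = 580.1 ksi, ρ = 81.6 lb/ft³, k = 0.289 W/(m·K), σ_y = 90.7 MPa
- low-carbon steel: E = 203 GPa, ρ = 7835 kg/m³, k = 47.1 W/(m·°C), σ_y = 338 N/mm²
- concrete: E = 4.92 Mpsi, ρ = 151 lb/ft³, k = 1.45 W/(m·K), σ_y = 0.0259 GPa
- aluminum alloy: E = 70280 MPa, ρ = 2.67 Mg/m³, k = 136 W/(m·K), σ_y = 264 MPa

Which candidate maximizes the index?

silicon carbide

Screen on constraints: k ≥ 0.235 W/(m·K); σ_y ≥ 88.8 MPa. Survivors: silicon carbide, PEEK, low-carbon steel, aluminum alloy.
Normalizing units and computing the index:
  silicon carbide: E = 417.1 GPa, ρ = 3156 kg/m³
  PEEK: E = 4.000 GPa, ρ = 1307 kg/m³
  low-carbon steel: E = 203.0 GPa, ρ = 7835 kg/m³
  aluminum alloy: E = 70.28 GPa, ρ = 2670 kg/m³
  silicon carbide: M = 132 MN·m/kg
  aluminum alloy: M = 26.3 MN·m/kg
  low-carbon steel: M = 25.9 MN·m/kg
  PEEK: M = 3.06 MN·m/kg
Silicon carbide ranks first.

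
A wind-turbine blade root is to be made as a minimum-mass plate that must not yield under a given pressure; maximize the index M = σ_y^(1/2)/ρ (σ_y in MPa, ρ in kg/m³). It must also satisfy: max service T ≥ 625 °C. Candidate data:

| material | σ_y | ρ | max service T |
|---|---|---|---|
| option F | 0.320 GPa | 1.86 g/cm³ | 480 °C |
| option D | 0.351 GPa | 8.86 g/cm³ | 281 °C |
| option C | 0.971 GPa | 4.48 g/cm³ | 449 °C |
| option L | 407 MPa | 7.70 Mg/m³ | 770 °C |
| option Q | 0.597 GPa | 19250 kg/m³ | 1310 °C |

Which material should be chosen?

option L

Screen on constraints: max service T ≥ 625 °C. Survivors: option L, option Q.
Normalizing units and computing the index:
  option L: σ_y = 407.0 MPa, ρ = 7700 kg/m³
  option Q: σ_y = 597.0 MPa, ρ = 19250 kg/m³
  option L: M = 2.62×10⁻³
  option Q: M = 1.27×10⁻³
The maximum is for option L.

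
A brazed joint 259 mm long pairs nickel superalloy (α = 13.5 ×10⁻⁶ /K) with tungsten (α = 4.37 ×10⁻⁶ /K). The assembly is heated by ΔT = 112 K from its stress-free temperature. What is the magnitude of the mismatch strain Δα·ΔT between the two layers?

1.02×10⁻³

Δα = |13.5 − 4.37|×10⁻⁶/K = 9.13×10⁻⁶/K.
Mismatch strain = Δα·ΔT = 9.13×10⁻⁶ × 112.0 = 1.02×10⁻³.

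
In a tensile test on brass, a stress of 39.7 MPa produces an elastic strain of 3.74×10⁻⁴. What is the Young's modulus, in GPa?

106 GPa

E = σ/ε = 39.7 MPa / 3.74×10⁻⁴ = 106100 MPa = 106 GPa.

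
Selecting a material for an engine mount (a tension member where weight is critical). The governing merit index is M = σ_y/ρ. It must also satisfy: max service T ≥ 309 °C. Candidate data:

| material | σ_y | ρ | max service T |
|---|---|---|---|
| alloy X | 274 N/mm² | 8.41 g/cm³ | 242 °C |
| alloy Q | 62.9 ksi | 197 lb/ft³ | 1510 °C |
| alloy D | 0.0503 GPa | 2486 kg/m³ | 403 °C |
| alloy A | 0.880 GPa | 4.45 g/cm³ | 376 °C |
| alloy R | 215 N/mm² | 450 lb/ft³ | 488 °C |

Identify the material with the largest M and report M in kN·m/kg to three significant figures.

Screen on constraints: max service T ≥ 309 °C. Survivors: alloy Q, alloy D, alloy A, alloy R.
Convert each candidate to consistent units, then evaluate M:
  alloy Q: σ_y = 433.7 MPa, ρ = 3156 kg/m³
  alloy D: σ_y = 50.30 MPa, ρ = 2486 kg/m³
  alloy A: σ_y = 880.0 MPa, ρ = 4450 kg/m³
  alloy R: σ_y = 215.0 MPa, ρ = 7208 kg/m³
  alloy A: M = 198 kN·m/kg
  alloy Q: M = 137 kN·m/kg
  alloy R: M = 29.8 kN·m/kg
  alloy D: M = 20.2 kN·m/kg
Highest index: alloy A.

alloy A, M = 198 kN·m/kg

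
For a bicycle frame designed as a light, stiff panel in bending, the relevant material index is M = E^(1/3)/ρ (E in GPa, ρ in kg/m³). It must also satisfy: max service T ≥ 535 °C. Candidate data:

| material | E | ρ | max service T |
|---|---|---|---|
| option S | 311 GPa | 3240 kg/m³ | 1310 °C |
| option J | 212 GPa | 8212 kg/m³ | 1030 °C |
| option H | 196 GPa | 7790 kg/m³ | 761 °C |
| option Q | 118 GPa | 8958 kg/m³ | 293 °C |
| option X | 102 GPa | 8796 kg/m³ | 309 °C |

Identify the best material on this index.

option S

Screen on constraints: max service T ≥ 535 °C. Survivors: option S, option J, option H.
Per-candidate index values:
  option S: M = 2.09×10⁻³
  option H: M = 0.746×10⁻³
  option J: M = 0.726×10⁻³
Highest index: option S.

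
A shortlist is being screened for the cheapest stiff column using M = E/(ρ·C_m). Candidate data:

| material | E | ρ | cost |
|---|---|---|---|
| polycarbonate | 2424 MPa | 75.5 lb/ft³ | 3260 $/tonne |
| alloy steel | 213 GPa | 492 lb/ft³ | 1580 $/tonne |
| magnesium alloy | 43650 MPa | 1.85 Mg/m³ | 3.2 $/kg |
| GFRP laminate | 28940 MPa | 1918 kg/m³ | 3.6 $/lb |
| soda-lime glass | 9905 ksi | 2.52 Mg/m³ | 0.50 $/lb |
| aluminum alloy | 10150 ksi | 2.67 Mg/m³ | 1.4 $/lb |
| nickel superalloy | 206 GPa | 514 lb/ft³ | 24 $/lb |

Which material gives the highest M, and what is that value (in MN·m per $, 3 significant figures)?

soda-lime glass, M = 24.6 MN·m per $

Convert each candidate to consistent units, then evaluate M:
  polycarbonate: E = 2.424 GPa, ρ = 1209 kg/m³, cost = 3.260 $/kg
  alloy steel: E = 213.0 GPa, ρ = 7881 kg/m³, cost = 1.580 $/kg
  magnesium alloy: E = 43.65 GPa, ρ = 1850 kg/m³, cost = 3.200 $/kg
  GFRP laminate: E = 28.94 GPa, ρ = 1918 kg/m³, cost = 7.937 $/kg
  soda-lime glass: E = 68.29 GPa, ρ = 2520 kg/m³, cost = 1.102 $/kg
  aluminum alloy: E = 69.98 GPa, ρ = 2670 kg/m³, cost = 3.086 $/kg
  nickel superalloy: E = 206.0 GPa, ρ = 8233 kg/m³, cost = 52.91 $/kg
  soda-lime glass: M = 24.6 MN·m per $
  alloy steel: M = 17.1 MN·m per $
  aluminum alloy: M = 8.49 MN·m per $
  magnesium alloy: M = 7.37 MN·m per $
  GFRP laminate: M = 1.90 MN·m per $
  polycarbonate: M = 0.615 MN·m per $
  nickel superalloy: M = 0.473 MN·m per $
Soda-lime glass ranks first.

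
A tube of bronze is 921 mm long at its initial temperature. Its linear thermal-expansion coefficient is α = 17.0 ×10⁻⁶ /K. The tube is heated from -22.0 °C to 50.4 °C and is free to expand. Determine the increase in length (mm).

ΔT = 50.4 − (-22.0) = 72.40 K.
ΔL = α·L₀·ΔT = 17.0×10⁻⁶ × 921 mm × 72.40 K = 1.13 mm.

1.13 mm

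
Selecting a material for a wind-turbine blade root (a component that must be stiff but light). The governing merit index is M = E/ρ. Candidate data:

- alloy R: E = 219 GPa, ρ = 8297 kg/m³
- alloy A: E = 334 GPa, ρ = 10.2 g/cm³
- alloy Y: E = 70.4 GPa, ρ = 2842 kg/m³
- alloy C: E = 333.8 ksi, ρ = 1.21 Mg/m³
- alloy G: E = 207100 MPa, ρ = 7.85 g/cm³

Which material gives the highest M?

alloy A

After converting to SI:
  alloy R: E = 219.0 GPa, ρ = 8297 kg/m³
  alloy A: E = 334.0 GPa, ρ = 10200 kg/m³
  alloy Y: E = 70.40 GPa, ρ = 2842 kg/m³
  alloy C: E = 2.301 GPa, ρ = 1210 kg/m³
  alloy G: E = 207.1 GPa, ρ = 7850 kg/m³
  alloy A: M = 32.7 MN·m/kg
  alloy R: M = 26.4 MN·m/kg
  alloy G: M = 26.4 MN·m/kg
  alloy Y: M = 24.8 MN·m/kg
  alloy C: M = 1.90 MN·m/kg
Highest index: alloy A.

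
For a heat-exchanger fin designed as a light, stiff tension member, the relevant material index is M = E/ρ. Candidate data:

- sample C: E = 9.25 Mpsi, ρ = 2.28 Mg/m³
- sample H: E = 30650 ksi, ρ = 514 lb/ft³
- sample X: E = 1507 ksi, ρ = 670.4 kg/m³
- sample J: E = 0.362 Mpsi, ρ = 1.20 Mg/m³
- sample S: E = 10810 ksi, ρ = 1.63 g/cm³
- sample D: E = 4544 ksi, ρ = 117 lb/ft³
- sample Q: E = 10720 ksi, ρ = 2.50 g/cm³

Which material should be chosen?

sample S

Normalizing units and computing the index:
  sample C: E = 63.78 GPa, ρ = 2280 kg/m³
  sample H: E = 211.3 GPa, ρ = 8233 kg/m³
  sample X: E = 10.39 GPa, ρ = 670.4 kg/m³
  sample J: E = 2.496 GPa, ρ = 1200 kg/m³
  sample S: E = 74.53 GPa, ρ = 1630 kg/m³
  sample D: E = 31.33 GPa, ρ = 1874 kg/m³
  sample Q: E = 73.91 GPa, ρ = 2500 kg/m³
  sample S: M = 45.7 MN·m/kg
  sample Q: M = 29.6 MN·m/kg
  sample C: M = 28.0 MN·m/kg
  sample H: M = 25.7 MN·m/kg
  sample D: M = 16.7 MN·m/kg
  sample X: M = 15.5 MN·m/kg
  sample J: M = 2.08 MN·m/kg
Sample S ranks first.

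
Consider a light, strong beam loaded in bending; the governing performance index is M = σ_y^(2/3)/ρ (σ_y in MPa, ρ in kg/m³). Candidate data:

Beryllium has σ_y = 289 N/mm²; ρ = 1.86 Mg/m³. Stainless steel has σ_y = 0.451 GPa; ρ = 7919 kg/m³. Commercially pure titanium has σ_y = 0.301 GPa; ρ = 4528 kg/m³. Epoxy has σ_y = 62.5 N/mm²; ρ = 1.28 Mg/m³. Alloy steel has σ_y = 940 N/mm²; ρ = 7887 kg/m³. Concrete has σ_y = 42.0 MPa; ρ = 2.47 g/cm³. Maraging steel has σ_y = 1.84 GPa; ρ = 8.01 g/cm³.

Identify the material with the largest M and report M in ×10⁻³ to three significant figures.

beryllium, M = 23.5×10⁻³

In SI units:
  beryllium: σ_y = 289.0 MPa, ρ = 1860 kg/m³
  stainless steel: σ_y = 451.0 MPa, ρ = 7919 kg/m³
  commercially pure titanium: σ_y = 301.0 MPa, ρ = 4528 kg/m³
  epoxy: σ_y = 62.50 MPa, ρ = 1280 kg/m³
  alloy steel: σ_y = 940.0 MPa, ρ = 7887 kg/m³
  concrete: σ_y = 42.00 MPa, ρ = 2470 kg/m³
  maraging steel: σ_y = 1840 MPa, ρ = 8010 kg/m³
  beryllium: M = 23.5×10⁻³
  maraging steel: M = 18.7×10⁻³
  epoxy: M = 12.3×10⁻³
  alloy steel: M = 12.2×10⁻³
  commercially pure titanium: M = 9.92×10⁻³
  stainless steel: M = 7.43×10⁻³
  concrete: M = 4.89×10⁻³
Beryllium ranks first.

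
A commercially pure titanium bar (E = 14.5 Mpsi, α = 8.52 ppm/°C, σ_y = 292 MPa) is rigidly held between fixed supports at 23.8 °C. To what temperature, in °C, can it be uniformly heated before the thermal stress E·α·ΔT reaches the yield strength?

E = 14.5 Mpsi = 99.97 GPa.
E·α·ΔT = 292.0 MPa ⇒ ΔT = 292.0 / (99.97×10³ × 8.52×10⁻⁶) = 342.8 K.
T = 23.8 + 342.8 = 366.6 °C.

367 °C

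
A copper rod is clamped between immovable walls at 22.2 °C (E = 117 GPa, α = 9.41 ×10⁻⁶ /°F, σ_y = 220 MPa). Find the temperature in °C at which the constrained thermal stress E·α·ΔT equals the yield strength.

α = 9.41×10⁻⁶/°F × 9/5 = 16.9×10⁻⁶/K.
E·α·ΔT = 220.0 MPa ⇒ ΔT = 220.0 / (117.0×10³ × 16.9×10⁻⁶) = 111.0 K.
T = 22.2 + 111.0 = 133.2 °C.

133 °C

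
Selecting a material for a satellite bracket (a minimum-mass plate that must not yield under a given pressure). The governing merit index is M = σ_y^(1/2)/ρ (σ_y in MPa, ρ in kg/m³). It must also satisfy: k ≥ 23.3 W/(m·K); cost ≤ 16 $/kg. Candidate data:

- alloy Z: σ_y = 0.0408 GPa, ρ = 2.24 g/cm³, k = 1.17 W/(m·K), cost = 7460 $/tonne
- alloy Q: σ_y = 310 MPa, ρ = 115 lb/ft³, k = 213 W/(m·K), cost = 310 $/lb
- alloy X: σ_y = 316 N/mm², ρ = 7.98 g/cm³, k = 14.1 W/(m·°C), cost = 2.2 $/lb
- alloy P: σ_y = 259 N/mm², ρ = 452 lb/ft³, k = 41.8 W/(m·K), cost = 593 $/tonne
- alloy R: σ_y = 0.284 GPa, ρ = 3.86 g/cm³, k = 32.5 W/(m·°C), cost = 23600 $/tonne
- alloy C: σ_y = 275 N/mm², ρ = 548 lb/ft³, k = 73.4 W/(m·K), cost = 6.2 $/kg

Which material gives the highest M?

Screen on constraints: k ≥ 23.3 W/(m·K); cost ≤ 16 $/kg. Survivors: alloy P, alloy C.
Convert each candidate to consistent units, then evaluate M:
  alloy P: σ_y = 259.0 MPa, ρ = 7240 kg/m³
  alloy C: σ_y = 275.0 MPa, ρ = 8778 kg/m³
  alloy P: M = 2.22×10⁻³
  alloy C: M = 1.89×10⁻³
The maximum is for alloy P.

alloy P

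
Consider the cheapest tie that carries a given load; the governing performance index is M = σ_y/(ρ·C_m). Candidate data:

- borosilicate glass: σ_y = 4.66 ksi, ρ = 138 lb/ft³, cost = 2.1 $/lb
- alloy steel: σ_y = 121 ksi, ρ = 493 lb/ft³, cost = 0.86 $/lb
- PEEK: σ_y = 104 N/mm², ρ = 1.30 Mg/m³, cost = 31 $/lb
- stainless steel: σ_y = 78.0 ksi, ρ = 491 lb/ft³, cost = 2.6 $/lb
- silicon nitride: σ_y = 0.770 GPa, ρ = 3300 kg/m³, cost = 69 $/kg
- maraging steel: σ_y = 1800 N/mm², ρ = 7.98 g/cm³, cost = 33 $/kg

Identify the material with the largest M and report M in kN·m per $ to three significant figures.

alloy steel, M = 55.7 kN·m per $

Normalizing units and computing the index:
  borosilicate glass: σ_y = 32.13 MPa, ρ = 2211 kg/m³, cost = 4.630 $/kg
  alloy steel: σ_y = 834.3 MPa, ρ = 7897 kg/m³, cost = 1.896 $/kg
  PEEK: σ_y = 104.0 MPa, ρ = 1300 kg/m³, cost = 68.34 $/kg
  stainless steel: σ_y = 537.8 MPa, ρ = 7865 kg/m³, cost = 5.732 $/kg
  silicon nitride: σ_y = 770.0 MPa, ρ = 3300 kg/m³, cost = 69.00 $/kg
  maraging steel: σ_y = 1800 MPa, ρ = 7980 kg/m³, cost = 33.00 $/kg
  alloy steel: M = 55.7 kN·m per $
  stainless steel: M = 11.9 kN·m per $
  maraging steel: M = 6.84 kN·m per $
  silicon nitride: M = 3.38 kN·m per $
  borosilicate glass: M = 3.14 kN·m per $
  PEEK: M = 1.17 kN·m per $
Highest index: alloy steel.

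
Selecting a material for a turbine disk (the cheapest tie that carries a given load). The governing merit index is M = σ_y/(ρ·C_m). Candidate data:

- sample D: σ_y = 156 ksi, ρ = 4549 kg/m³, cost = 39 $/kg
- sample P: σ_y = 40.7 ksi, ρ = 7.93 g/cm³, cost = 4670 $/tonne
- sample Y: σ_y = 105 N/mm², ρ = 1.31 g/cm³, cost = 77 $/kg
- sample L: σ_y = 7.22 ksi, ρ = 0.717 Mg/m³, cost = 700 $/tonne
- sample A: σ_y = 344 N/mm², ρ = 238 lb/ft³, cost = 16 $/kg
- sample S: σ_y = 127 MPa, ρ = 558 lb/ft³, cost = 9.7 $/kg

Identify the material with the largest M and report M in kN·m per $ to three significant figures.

sample L, M = 99.2 kN·m per $

Convert each candidate to consistent units, then evaluate M:
  sample D: σ_y = 1076 MPa, ρ = 4549 kg/m³, cost = 39.00 $/kg
  sample P: σ_y = 280.6 MPa, ρ = 7930 kg/m³, cost = 4.670 $/kg
  sample Y: σ_y = 105.0 MPa, ρ = 1310 kg/m³, cost = 77.00 $/kg
  sample L: σ_y = 49.78 MPa, ρ = 717.0 kg/m³, cost = 0.7000 $/kg
  sample A: σ_y = 344.0 MPa, ρ = 3812 kg/m³, cost = 16.00 $/kg
  sample S: σ_y = 127.0 MPa, ρ = 8938 kg/m³, cost = 9.700 $/kg
  sample L: M = 99.2 kN·m per $
  sample P: M = 7.58 kN·m per $
  sample D: M = 6.06 kN·m per $
  sample A: M = 5.64 kN·m per $
  sample S: M = 1.46 kN·m per $
  sample Y: M = 1.04 kN·m per $
The maximum is for sample L.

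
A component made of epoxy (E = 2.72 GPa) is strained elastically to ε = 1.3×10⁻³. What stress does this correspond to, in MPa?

σ = E·ε = 2720 MPa × 1.3×10⁻³ = 3.54 MPa.

3.54 MPa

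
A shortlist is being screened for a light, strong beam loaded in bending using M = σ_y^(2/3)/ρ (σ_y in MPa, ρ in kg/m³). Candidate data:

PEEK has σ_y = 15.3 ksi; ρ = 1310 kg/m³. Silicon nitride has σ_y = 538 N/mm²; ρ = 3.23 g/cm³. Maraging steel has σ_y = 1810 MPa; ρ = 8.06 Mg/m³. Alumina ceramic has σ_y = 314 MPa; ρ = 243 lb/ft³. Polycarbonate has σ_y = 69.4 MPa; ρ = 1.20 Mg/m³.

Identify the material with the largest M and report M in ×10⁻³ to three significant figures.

silicon nitride, M = 20.5×10⁻³

Normalizing units and computing the index:
  PEEK: σ_y = 105.5 MPa, ρ = 1310 kg/m³
  silicon nitride: σ_y = 538.0 MPa, ρ = 3230 kg/m³
  maraging steel: σ_y = 1810 MPa, ρ = 8060 kg/m³
  alumina ceramic: σ_y = 314.0 MPa, ρ = 3892 kg/m³
  polycarbonate: σ_y = 69.40 MPa, ρ = 1200 kg/m³
  silicon nitride: M = 20.5×10⁻³
  maraging steel: M = 18.4×10⁻³
  PEEK: M = 17.0×10⁻³
  polycarbonate: M = 14.1×10⁻³
  alumina ceramic: M = 11.9×10⁻³
Highest index: silicon nitride.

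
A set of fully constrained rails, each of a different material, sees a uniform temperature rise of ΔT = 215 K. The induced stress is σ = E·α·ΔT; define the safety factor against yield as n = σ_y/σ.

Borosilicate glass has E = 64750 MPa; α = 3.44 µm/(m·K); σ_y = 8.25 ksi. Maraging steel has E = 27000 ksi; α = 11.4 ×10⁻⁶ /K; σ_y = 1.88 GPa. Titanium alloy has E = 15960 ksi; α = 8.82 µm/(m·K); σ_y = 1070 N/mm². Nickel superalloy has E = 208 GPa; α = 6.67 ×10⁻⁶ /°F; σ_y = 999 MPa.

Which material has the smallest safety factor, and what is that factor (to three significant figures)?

borosilicate glass, n = 1.19

With everything in SI (GPa, ×10⁻⁶/K, MPa):
  borosilicate glass: E = 64.75, α = 3.44, σ_y = 56.88 → σ = 47.9 MPa, n = 1.19
  maraging steel: E = 186.2, α = 11.4, σ_y = 1880 → σ = 456 MPa, n = 4.12
  titanium alloy: E = 110.0, α = 8.82, σ_y = 1070 → σ = 209 MPa, n = 5.13
  nickel superalloy: E = 208.0, α = 12.0, σ_y = 999.0 → σ = 537 MPa, n = 1.86
Borosilicate glass has the lowest safety factor, n = 1.19.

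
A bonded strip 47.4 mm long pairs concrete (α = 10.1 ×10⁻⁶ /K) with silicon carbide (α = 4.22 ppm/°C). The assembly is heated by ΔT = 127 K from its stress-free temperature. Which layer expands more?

concrete

α(concrete) = 10.1×10⁻⁶/K vs α(silicon carbide) = 4.22×10⁻⁶/K.
Higher α expands more for the same ΔT: concrete.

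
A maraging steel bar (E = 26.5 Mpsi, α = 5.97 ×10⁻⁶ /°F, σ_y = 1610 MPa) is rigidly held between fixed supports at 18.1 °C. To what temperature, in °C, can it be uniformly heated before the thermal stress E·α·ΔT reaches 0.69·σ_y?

E = 26.5 Mpsi = 182.7 GPa.
α = 5.97×10⁻⁶/°F × 9/5 = 10.7×10⁻⁶/K.
E·α·ΔT = 1111 MPa ⇒ ΔT = 1111 / (182.7×10³ × 10.7×10⁻⁶) = 565.8 K.
T = 18.1 + 565.8 = 583.9 °C.

584 °C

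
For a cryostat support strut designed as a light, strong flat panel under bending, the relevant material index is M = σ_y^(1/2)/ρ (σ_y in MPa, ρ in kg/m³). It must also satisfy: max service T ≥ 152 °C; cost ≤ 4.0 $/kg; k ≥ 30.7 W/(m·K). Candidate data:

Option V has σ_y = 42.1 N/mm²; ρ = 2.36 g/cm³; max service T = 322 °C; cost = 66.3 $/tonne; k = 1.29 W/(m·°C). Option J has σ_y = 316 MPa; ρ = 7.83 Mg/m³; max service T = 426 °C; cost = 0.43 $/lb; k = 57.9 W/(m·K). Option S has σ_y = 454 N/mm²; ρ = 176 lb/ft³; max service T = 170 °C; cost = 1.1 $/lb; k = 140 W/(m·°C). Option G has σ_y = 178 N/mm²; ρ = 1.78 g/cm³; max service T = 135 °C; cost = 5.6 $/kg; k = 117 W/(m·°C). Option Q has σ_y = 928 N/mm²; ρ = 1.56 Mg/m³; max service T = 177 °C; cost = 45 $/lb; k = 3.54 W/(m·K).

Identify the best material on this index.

Screen on constraints: max service T ≥ 152 °C; cost ≤ 4.0 $/kg; k ≥ 30.7 W/(m·K). Survivors: option J, option S.
Putting every candidate on a common basis:
  option J: σ_y = 316.0 MPa, ρ = 7830 kg/m³
  option S: σ_y = 454.0 MPa, ρ = 2819 kg/m³
  option S: M = 7.56×10⁻³
  option J: M = 2.27×10⁻³
Option S has the largest M.

option S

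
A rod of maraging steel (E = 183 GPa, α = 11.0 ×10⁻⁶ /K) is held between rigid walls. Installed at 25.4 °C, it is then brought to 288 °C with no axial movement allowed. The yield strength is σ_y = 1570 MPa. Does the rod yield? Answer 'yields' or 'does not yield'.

ΔT = 262.6 K. Constrained thermal stress σ = E·α·ΔT = 183.0×10³ MPa × 11.0×10⁻⁶ × 262.6 = 529 MPa (compressive).
Compare to σ_y = 1570 MPa: σ < σ_y, so it does not yield.

does not yield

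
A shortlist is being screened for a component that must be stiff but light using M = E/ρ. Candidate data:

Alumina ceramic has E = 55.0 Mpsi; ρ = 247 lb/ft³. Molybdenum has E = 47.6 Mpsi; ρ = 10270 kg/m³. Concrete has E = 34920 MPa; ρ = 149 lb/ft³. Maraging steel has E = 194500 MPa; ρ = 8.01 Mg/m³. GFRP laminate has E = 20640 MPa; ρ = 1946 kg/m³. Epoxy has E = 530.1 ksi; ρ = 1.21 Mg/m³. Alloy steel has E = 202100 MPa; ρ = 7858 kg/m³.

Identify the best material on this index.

alumina ceramic

After converting to SI:
  alumina ceramic: E = 379.2 GPa, ρ = 3957 kg/m³
  molybdenum: E = 328.2 GPa, ρ = 10270 kg/m³
  concrete: E = 34.92 GPa, ρ = 2387 kg/m³
  maraging steel: E = 194.5 GPa, ρ = 8010 kg/m³
  GFRP laminate: E = 20.64 GPa, ρ = 1946 kg/m³
  epoxy: E = 3.655 GPa, ρ = 1210 kg/m³
  alloy steel: E = 202.1 GPa, ρ = 7858 kg/m³
  alumina ceramic: M = 95.8 MN·m/kg
  molybdenum: M = 32.0 MN·m/kg
  alloy steel: M = 25.7 MN·m/kg
  maraging steel: M = 24.3 MN·m/kg
  concrete: M = 14.6 MN·m/kg
  GFRP laminate: M = 10.6 MN·m/kg
  epoxy: M = 3.02 MN·m/kg
Highest index: alumina ceramic.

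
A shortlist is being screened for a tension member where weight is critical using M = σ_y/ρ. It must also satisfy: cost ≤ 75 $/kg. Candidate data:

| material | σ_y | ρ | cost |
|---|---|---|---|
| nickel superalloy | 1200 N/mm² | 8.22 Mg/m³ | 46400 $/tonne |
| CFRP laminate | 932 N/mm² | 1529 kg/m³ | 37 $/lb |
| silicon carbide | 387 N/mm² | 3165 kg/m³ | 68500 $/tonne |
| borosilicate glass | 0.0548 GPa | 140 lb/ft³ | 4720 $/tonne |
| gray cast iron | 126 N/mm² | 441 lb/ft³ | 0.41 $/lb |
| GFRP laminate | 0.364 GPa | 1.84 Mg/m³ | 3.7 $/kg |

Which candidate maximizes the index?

Screen on constraints: cost ≤ 75 $/kg. Survivors: nickel superalloy, silicon carbide, borosilicate glass, gray cast iron, GFRP laminate.
Putting every candidate on a common basis:
  nickel superalloy: σ_y = 1200 MPa, ρ = 8220 kg/m³
  silicon carbide: σ_y = 387.0 MPa, ρ = 3165 kg/m³
  borosilicate glass: σ_y = 54.80 MPa, ρ = 2243 kg/m³
  gray cast iron: σ_y = 126.0 MPa, ρ = 7064 kg/m³
  GFRP laminate: σ_y = 364.0 MPa, ρ = 1840 kg/m³
  GFRP laminate: M = 198 kN·m/kg
  nickel superalloy: M = 146 kN·m/kg
  silicon carbide: M = 122 kN·m/kg
  borosilicate glass: M = 24.4 kN·m/kg
  gray cast iron: M = 17.8 kN·m/kg
Highest index: GFRP laminate.

GFRP laminate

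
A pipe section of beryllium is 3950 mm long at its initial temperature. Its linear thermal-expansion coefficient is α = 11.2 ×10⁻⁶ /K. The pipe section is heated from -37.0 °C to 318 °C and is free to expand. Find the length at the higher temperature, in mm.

3965.7 mm

ΔT = 318 − (-37.0) = 355.0 K.
ΔL = α·L₀·ΔT = 11.2×10⁻⁶ × 3950 mm × 355.0 K = 15.7 mm.
L = L₀ + ΔL = 3950 + 15.7 = 3965.7 mm.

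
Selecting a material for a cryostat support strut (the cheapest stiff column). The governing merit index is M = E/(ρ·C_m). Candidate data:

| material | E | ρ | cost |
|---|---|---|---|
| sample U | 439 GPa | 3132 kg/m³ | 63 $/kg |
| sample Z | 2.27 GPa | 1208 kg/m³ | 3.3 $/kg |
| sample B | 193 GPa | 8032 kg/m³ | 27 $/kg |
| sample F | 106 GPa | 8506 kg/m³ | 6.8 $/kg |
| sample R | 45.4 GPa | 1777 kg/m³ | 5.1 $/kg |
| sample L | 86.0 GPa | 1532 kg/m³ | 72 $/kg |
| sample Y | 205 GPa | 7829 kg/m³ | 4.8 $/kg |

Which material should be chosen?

sample Y

Computing M directly (units already consistent):
  sample Y: M = 5.46 MN·m per $
  sample R: M = 5.01 MN·m per $
  sample U: M = 2.22 MN·m per $
  sample F: M = 1.83 MN·m per $
  sample B: M = 0.890 MN·m per $
  sample L: M = 0.780 MN·m per $
  sample Z: M = 0.569 MN·m per $
Highest index: sample Y.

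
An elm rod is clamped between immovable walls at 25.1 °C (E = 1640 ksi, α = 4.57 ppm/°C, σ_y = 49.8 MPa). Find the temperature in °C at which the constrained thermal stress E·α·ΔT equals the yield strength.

E = 1640 ksi = 11.31 GPa.
E·α·ΔT = 49.80 MPa ⇒ ΔT = 49.80 / (11.31×10³ × 4.57×10⁻⁶) = 963.7 K.
T = 25.1 + 963.7 = 988.8 °C.

989 °C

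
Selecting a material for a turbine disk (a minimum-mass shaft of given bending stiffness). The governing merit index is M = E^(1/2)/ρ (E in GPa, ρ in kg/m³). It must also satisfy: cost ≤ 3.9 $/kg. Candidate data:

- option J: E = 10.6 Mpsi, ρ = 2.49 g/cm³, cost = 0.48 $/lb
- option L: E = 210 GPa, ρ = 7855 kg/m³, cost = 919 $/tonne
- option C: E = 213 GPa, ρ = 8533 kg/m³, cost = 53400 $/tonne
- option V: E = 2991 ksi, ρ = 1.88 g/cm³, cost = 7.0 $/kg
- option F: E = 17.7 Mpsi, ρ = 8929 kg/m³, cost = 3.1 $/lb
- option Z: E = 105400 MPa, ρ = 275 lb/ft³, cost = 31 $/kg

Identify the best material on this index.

Screen on constraints: cost ≤ 3.9 $/kg. Survivors: option J, option L.
After converting to SI:
  option J: E = 73.08 GPa, ρ = 2490 kg/m³
  option L: E = 210.0 GPa, ρ = 7855 kg/m³
  option J: M = 3.43×10⁻³
  option L: M = 1.84×10⁻³
Option J has the largest M.

option J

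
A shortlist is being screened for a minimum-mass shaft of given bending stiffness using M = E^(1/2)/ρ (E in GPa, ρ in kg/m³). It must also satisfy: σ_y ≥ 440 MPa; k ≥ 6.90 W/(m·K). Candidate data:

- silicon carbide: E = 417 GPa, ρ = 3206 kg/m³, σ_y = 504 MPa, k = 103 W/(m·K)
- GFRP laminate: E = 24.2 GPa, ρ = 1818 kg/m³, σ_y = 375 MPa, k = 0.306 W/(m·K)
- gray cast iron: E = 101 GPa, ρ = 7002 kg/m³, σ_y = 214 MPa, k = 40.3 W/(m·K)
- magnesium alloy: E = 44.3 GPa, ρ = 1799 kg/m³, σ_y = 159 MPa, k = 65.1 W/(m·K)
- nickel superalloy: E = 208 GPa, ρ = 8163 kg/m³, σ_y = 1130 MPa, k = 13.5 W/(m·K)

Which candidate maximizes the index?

Screen on constraints: σ_y ≥ 440 MPa; k ≥ 6.90 W/(m·K). Survivors: silicon carbide, nickel superalloy.
Computing M directly (units already consistent):
  silicon carbide: M = 6.37×10⁻³
  nickel superalloy: M = 1.77×10⁻³
Highest index: silicon carbide.

silicon carbide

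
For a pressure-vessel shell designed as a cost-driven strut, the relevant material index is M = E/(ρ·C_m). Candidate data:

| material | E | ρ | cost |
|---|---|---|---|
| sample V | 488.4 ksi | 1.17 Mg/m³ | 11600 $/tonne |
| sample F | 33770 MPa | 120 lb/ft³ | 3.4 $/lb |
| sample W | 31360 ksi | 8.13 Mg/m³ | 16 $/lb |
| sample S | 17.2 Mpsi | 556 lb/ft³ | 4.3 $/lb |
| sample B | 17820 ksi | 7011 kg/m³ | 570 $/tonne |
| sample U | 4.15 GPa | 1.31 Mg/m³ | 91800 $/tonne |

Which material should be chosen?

Convert each candidate to consistent units, then evaluate M:
  sample V: E = 3.367 GPa, ρ = 1170 kg/m³, cost = 11.60 $/kg
  sample F: E = 33.77 GPa, ρ = 1922 kg/m³, cost = 7.496 $/kg
  sample W: E = 216.2 GPa, ρ = 8130 kg/m³, cost = 35.27 $/kg
  sample S: E = 118.6 GPa, ρ = 8906 kg/m³, cost = 9.480 $/kg
  sample B: E = 122.9 GPa, ρ = 7011 kg/m³, cost = 0.5700 $/kg
  sample U: E = 4.150 GPa, ρ = 1310 kg/m³, cost = 91.80 $/kg
  sample B: M = 30.7 MN·m per $
  sample F: M = 2.34 MN·m per $
  sample S: M = 1.40 MN·m per $
  sample W: M = 0.754 MN·m per $
  sample V: M = 0.248 MN·m per $
  sample U: M = 0.0345 MN·m per $
The maximum is for sample B.

sample B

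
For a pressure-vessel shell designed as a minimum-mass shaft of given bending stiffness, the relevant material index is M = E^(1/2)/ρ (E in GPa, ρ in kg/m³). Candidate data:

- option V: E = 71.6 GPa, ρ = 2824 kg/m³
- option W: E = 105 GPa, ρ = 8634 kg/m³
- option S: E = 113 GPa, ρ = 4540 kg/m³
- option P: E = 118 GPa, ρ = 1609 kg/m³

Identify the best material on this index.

Evaluate M for each candidate:
  option P: M = 6.75×10⁻³
  option V: M = 3.00×10⁻³
  option S: M = 2.34×10⁻³
  option W: M = 1.19×10⁻³
Option P has the largest M.

option P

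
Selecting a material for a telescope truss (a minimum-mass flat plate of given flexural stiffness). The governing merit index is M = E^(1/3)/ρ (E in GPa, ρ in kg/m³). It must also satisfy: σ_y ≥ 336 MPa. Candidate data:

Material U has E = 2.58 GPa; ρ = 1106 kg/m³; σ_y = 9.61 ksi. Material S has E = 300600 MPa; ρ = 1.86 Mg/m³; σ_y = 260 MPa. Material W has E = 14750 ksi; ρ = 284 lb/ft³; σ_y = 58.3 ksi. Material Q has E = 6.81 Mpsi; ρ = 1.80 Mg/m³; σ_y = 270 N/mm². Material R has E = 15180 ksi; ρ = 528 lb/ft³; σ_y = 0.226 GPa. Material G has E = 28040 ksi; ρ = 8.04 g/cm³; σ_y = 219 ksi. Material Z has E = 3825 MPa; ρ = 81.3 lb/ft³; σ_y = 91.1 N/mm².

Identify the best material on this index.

Screen on constraints: σ_y ≥ 336 MPa. Survivors: material W, material G.
After converting to SI:
  material W: E = 101.7 GPa, ρ = 4549 kg/m³
  material G: E = 193.3 GPa, ρ = 8040 kg/m³
  material W: M = 1.03×10⁻³
  material G: M = 0.719×10⁻³
Material W ranks first.

material W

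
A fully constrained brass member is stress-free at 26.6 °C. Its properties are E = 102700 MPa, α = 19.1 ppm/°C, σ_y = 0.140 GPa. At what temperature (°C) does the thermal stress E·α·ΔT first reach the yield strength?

98.0 °C

E = 102700 MPa = 102.7 GPa.
σ_y = 0.140 GPa = 140.0 MPa.
E·α·ΔT = 140.0 MPa ⇒ ΔT = 140.0 / (102.7×10³ × 19.1×10⁻⁶) = 71.37 K.
T = 26.6 + 71.37 = 97.97 °C.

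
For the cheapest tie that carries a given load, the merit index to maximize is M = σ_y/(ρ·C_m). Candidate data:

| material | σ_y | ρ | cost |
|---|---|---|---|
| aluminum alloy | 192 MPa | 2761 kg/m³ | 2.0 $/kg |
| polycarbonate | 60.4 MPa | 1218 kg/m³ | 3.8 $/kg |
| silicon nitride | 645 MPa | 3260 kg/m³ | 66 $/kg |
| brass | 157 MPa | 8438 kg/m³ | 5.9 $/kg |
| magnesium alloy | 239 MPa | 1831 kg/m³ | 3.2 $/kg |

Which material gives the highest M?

Computing M directly (units already consistent):
  magnesium alloy: M = 40.8 kN·m per $
  aluminum alloy: M = 34.8 kN·m per $
  polycarbonate: M = 13.0 kN·m per $
  brass: M = 3.15 kN·m per $
  silicon nitride: M = 3.00 kN·m per $
Magnesium alloy has the largest M.

magnesium alloy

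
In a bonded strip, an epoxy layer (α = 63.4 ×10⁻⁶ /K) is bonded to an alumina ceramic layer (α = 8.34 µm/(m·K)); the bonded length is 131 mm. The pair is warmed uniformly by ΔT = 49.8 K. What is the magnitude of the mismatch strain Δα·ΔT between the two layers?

2.74×10⁻³

Δα = |63.4 − 8.34|×10⁻⁶/K = 55.1×10⁻⁶/K.
Mismatch strain = Δα·ΔT = 55.1×10⁻⁶ × 49.8 = 2.74×10⁻³.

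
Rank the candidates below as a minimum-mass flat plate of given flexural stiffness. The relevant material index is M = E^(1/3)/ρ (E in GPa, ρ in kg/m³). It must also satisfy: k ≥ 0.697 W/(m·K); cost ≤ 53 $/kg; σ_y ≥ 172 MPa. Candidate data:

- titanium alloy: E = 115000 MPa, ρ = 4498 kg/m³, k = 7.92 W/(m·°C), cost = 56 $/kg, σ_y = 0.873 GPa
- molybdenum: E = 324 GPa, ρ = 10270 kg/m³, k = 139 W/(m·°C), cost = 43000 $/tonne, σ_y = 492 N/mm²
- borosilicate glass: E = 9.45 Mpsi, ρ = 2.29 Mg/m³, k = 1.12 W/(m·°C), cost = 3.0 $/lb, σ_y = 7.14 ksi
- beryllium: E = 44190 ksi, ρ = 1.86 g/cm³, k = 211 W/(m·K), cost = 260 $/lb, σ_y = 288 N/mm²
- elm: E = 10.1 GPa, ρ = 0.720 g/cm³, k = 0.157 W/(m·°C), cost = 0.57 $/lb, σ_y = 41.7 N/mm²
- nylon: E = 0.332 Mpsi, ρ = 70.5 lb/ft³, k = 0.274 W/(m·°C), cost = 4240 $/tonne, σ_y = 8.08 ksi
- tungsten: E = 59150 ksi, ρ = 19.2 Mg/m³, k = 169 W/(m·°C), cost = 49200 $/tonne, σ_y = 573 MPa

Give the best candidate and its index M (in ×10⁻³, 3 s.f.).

Screen on constraints: k ≥ 0.697 W/(m·K); cost ≤ 53 $/kg; σ_y ≥ 172 MPa. Survivors: molybdenum, tungsten.
Putting every candidate on a common basis:
  molybdenum: E = 324.0 GPa, ρ = 10270 kg/m³
  tungsten: E = 407.8 GPa, ρ = 19200 kg/m³
  molybdenum: M = 0.669×10⁻³
  tungsten: M = 0.386×10⁻³
Molybdenum has the largest M.

molybdenum, M = 0.669×10⁻³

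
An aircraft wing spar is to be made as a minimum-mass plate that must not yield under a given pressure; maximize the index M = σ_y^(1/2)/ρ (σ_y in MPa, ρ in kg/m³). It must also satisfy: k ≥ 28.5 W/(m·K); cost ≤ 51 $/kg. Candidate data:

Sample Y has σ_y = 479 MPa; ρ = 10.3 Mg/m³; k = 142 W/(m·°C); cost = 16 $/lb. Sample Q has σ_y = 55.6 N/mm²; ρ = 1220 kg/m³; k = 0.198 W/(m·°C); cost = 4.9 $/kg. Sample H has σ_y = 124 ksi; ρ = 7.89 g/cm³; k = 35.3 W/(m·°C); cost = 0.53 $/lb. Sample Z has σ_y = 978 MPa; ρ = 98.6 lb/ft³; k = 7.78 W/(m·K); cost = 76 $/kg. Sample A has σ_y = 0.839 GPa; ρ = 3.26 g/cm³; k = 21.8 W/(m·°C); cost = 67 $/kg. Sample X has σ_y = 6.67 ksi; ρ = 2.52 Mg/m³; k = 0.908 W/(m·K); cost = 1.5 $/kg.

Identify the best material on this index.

Screen on constraints: k ≥ 28.5 W/(m·K); cost ≤ 51 $/kg. Survivors: sample Y, sample H.
After converting to SI:
  sample Y: σ_y = 479.0 MPa, ρ = 10300 kg/m³
  sample H: σ_y = 855.0 MPa, ρ = 7890 kg/m³
  sample H: M = 3.71×10⁻³
  sample Y: M = 2.12×10⁻³
Sample H has the largest M.

sample H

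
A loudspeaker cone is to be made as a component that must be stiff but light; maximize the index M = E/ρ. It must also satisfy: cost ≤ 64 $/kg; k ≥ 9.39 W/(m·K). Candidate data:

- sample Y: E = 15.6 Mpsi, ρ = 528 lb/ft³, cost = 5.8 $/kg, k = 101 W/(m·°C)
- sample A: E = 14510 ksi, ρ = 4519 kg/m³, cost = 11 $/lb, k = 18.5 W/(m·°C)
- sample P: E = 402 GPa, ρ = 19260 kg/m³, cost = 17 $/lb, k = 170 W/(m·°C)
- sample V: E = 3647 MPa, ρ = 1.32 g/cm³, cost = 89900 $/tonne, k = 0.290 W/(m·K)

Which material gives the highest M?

sample A

Screen on constraints: cost ≤ 64 $/kg; k ≥ 9.39 W/(m·K). Survivors: sample Y, sample A, sample P.
Normalizing units and computing the index:
  sample Y: E = 107.6 GPa, ρ = 8458 kg/m³
  sample A: E = 100.0 GPa, ρ = 4519 kg/m³
  sample P: E = 402.0 GPa, ρ = 19260 kg/m³
  sample A: M = 22.1 MN·m/kg
  sample P: M = 20.9 MN·m/kg
  sample Y: M = 12.7 MN·m/kg
The maximum is for sample A.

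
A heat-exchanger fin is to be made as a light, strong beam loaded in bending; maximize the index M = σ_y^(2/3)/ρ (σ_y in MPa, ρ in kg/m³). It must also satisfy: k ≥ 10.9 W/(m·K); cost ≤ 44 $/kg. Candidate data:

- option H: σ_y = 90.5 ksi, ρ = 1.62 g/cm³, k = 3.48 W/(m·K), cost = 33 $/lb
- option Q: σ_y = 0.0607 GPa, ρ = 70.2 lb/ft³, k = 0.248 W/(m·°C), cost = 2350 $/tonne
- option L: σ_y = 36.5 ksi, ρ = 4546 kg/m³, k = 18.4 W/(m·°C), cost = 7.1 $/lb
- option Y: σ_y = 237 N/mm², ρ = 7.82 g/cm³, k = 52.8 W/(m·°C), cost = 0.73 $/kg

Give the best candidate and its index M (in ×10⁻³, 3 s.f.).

option L, M = 8.77×10⁻³

Screen on constraints: k ≥ 10.9 W/(m·K); cost ≤ 44 $/kg. Survivors: option L, option Y.
In SI units:
  option L: σ_y = 251.7 MPa, ρ = 4546 kg/m³
  option Y: σ_y = 237.0 MPa, ρ = 7820 kg/m³
  option L: M = 8.77×10⁻³
  option Y: M = 4.90×10⁻³
Highest index: option L.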